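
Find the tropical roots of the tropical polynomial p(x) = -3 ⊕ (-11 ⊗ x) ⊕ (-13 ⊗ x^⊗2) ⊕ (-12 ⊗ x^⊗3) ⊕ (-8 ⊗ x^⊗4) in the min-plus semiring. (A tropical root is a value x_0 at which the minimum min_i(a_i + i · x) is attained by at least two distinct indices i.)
Roots: {-4, -1, 2, 8}

Each tropical root is a break point of the lower envelope of the lines y = a_i + i · x (there are 5 lines, with slopes 0, 1, ..., 4). Only the lines that attain the minimum somewhere contribute to roots; other lines are dominated. Here the surviving (envelope) indices are i = 4, i = 3, i = 2, i = 1, i = 0.
Intersections between consecutive envelope lines give the roots: for adjacent envelope indices i < j the intersection is x = (a_i − a_j) / (j − i). Reading off the sorted break points: {-4, -1, 2, 8}.
Verification: at each break x_0, at least two indices attain the minimum of min_i(a_i + i · x_0).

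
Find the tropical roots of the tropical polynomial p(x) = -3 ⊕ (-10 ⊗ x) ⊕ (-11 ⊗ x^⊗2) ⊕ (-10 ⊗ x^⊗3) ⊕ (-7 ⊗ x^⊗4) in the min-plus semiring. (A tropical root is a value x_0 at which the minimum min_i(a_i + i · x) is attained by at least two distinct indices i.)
Roots: {-3, -1, 1, 7}

Each tropical root is a break point of the lower envelope of the lines y = a_i + i · x (there are 5 lines, with slopes 0, 1, ..., 4). Only the lines that attain the minimum somewhere contribute to roots; other lines are dominated. Here the surviving (envelope) indices are i = 4, i = 3, i = 2, i = 1, i = 0.
Intersections between consecutive envelope lines give the roots: for adjacent envelope indices i < j the intersection is x = (a_i − a_j) / (j − i). Reading off the sorted break points: {-3, -1, 1, 7}.
Verification: at each break x_0, at least two indices attain the minimum of min_i(a_i + i · x_0).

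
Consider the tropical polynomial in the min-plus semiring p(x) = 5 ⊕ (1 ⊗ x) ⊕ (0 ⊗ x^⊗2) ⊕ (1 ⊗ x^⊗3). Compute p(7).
p(7) = 5

A tropical monomial a ⊗ x^⊗i evaluates to a + i · x. Evaluating each term at x = 7:
  Term 0 contributes 5 + 0 · 7 = 5
  Term 1 contributes 1 + 1 · 7 = 8
  Term 2 contributes 0 + 2 · 7 = 14
  Term 3 contributes 1 + 3 · 7 = 22
p(7) = ⊕ of these = min[5, 8, 14, 22] = 5.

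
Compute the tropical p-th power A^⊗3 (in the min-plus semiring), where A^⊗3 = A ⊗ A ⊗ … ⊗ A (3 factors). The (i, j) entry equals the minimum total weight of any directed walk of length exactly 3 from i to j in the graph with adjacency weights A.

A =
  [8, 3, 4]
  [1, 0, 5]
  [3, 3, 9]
A^⊗3 =
  [4, 3, 8]
  [1, 0, 5]
  [4, 3, 8]

Each entry (A^⊗3)_ij equals the minimum over all length-3 walks i = v_0 → v_1 → … → v_3 = j of Σ_t A[v_t][v_{t+1}]. For example, for (i, j) = (0, 2) we minimise over 9 possible intermediate vertex sequences; the minimum is 8, attained along the walk 0 → 1 → 0 → 2.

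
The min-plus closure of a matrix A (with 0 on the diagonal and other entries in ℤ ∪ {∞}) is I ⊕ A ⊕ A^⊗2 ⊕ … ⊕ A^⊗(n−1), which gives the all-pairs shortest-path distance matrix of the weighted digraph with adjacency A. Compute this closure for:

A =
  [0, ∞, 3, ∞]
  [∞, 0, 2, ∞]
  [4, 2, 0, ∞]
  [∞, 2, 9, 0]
Closure =
  [0, 5, 3, ∞]
  [6, 0, 2, ∞]
  [4, 2, 0, ∞]
  [8, 2, 4, 0]

This is the Floyd-Warshall all-pairs shortest-path computation. For each intermediate vertex k = 0, 1, …, 3, update dist[i][j] ← min(dist[i][j], dist[i][k] + dist[k][j]). The final matrix gives, for each (i, j), the minimum total weight of any directed path from i to j (possibly empty when i = j).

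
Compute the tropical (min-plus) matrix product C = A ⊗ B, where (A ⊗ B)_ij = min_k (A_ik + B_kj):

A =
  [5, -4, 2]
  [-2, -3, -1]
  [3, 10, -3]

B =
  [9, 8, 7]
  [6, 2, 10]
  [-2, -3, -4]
A ⊗ B =
  [0, -2, -2]
  [-3, -4, -5]
  [-5, -6, -7]

Apply the min-plus product entry-by-entry:
  C[0][0] = min over k of (A[0][0] + B[0][0] = 5 + 9 = 14, A[0][1] + B[1][0] = -4 + 6 = 2, A[0][2] + B[2][0] = 2 + -2 = 0) = 0 (attained at k = 2)
  C[0][1] = min over k of (A[0][0] + B[0][1] = 5 + 8 = 13, A[0][1] + B[1][1] = -4 + 2 = -2, A[0][2] + B[2][1] = 2 + -3 = -1) = -2 (attained at k = 1)
  C[0][2] = min over k of (A[0][0] + B[0][2] = 5 + 7 = 12, A[0][1] + B[1][2] = -4 + 10 = 6, A[0][2] + B[2][2] = 2 + -4 = -2) = -2 (attained at k = 2)
  C[1][0] = min over k of (A[1][0] + B[0][0] = -2 + 9 = 7, A[1][1] + B[1][0] = -3 + 6 = 3, A[1][2] + B[2][0] = -1 + -2 = -3) = -3 (attained at k = 2)
  C[1][1] = min over k of (A[1][0] + B[0][1] = -2 + 8 = 6, A[1][1] + B[1][1] = -3 + 2 = -1, A[1][2] + B[2][1] = -1 + -3 = -4) = -4 (attained at k = 2)
  C[1][2] = min over k of (A[1][0] + B[0][2] = -2 + 7 = 5, A[1][1] + B[1][2] = -3 + 10 = 7, A[1][2] + B[2][2] = -1 + -4 = -5) = -5 (attained at k = 2)
  C[2][0] = min over k of (A[2][0] + B[0][0] = 3 + 9 = 12, A[2][1] + B[1][0] = 10 + 6 = 16, A[2][2] + B[2][0] = -3 + -2 = -5) = -5 (attained at k = 2)
  C[2][1] = min over k of (A[2][0] + B[0][1] = 3 + 8 = 11, A[2][1] + B[1][1] = 10 + 2 = 12, A[2][2] + B[2][1] = -3 + -3 = -6) = -6 (attained at k = 2)
  C[2][2] = min over k of (A[2][0] + B[0][2] = 3 + 7 = 10, A[2][1] + B[1][2] = 10 + 10 = 20, A[2][2] + B[2][2] = -3 + -4 = -7) = -7 (attained at k = 2)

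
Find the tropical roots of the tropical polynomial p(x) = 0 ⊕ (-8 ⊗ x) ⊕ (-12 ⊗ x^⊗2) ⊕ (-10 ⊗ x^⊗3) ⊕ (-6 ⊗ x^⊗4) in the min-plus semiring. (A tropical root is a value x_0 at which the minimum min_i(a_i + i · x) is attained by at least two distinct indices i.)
Roots: {-4, -2, 4, 8}

Each tropical root is a break point of the lower envelope of the lines y = a_i + i · x (there are 5 lines, with slopes 0, 1, ..., 4). Only the lines that attain the minimum somewhere contribute to roots; other lines are dominated. Here the surviving (envelope) indices are i = 4, i = 3, i = 2, i = 1, i = 0.
Intersections between consecutive envelope lines give the roots: for adjacent envelope indices i < j the intersection is x = (a_i − a_j) / (j − i). Reading off the sorted break points: {-4, -2, 4, 8}.
Verification: at each break x_0, at least two indices attain the minimum of min_i(a_i + i · x_0).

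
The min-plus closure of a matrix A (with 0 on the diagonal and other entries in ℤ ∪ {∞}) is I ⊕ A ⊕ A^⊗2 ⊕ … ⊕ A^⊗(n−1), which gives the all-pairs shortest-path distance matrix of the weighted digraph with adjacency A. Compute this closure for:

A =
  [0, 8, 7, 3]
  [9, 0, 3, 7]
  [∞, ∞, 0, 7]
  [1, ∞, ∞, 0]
Closure =
  [0, 8, 7, 3]
  [8, 0, 3, 7]
  [8, 16, 0, 7]
  [1, 9, 8, 0]

This is the Floyd-Warshall all-pairs shortest-path computation. For each intermediate vertex k = 0, 1, …, 3, update dist[i][j] ← min(dist[i][j], dist[i][k] + dist[k][j]). The final matrix gives, for each (i, j), the minimum total weight of any directed path from i to j (possibly empty when i = j).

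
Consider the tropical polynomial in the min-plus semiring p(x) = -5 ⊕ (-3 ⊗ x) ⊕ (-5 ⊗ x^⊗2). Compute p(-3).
p(-3) = -11

A tropical monomial a ⊗ x^⊗i evaluates to a + i · x. Evaluating each term at x = -3:
  Term 0 contributes -5 + 0 · -3 = -5
  Term 1 contributes -3 + 1 · -3 = -6
  Term 2 contributes -5 + 2 · -3 = -11
p(-3) = ⊕ of these = min[-5, -6, -11] = -11.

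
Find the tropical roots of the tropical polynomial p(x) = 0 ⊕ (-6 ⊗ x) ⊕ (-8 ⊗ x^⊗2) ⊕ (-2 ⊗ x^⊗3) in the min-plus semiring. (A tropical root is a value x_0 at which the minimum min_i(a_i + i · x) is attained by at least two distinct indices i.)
Roots: {-6, 2, 6}

Each tropical root is a break point of the lower envelope of the lines y = a_i + i · x (there are 4 lines, with slopes 0, 1, ..., 3). Only the lines that attain the minimum somewhere contribute to roots; other lines are dominated. Here the surviving (envelope) indices are i = 3, i = 2, i = 1, i = 0.
Intersections between consecutive envelope lines give the roots: for adjacent envelope indices i < j the intersection is x = (a_i − a_j) / (j − i). Reading off the sorted break points: {-6, 2, 6}.
Verification: at each break x_0, at least two indices attain the minimum of min_i(a_i + i · x_0).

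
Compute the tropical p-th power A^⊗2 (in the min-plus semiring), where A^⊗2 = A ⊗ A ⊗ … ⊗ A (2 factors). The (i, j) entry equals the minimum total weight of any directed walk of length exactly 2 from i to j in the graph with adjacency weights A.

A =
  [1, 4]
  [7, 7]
A^⊗2 =
  [2, 5]
  [8, 11]

Each entry (A^⊗2)_ij equals the minimum over all length-2 walks i = v_0 → v_1 → … → v_2 = j of Σ_t A[v_t][v_{t+1}]. For example, for (i, j) = (0, 1) we minimise over 2 possible intermediate vertex sequences; the minimum is 5, attained along the walk 0 → 0 → 1.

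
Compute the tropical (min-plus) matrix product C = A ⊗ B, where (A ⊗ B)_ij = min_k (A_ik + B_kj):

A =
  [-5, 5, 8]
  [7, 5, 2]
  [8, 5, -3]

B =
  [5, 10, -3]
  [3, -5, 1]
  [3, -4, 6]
A ⊗ B =
  [0, 0, -8]
  [5, -2, 4]
  [0, -7, 3]

Apply the min-plus product entry-by-entry:
  C[0][0] = min over k of (A[0][0] + B[0][0] = -5 + 5 = 0, A[0][1] + B[1][0] = 5 + 3 = 8, A[0][2] + B[2][0] = 8 + 3 = 11) = 0 (attained at k = 0)
  C[0][1] = min over k of (A[0][0] + B[0][1] = -5 + 10 = 5, A[0][1] + B[1][1] = 5 + -5 = 0, A[0][2] + B[2][1] = 8 + -4 = 4) = 0 (attained at k = 1)
  C[0][2] = min over k of (A[0][0] + B[0][2] = -5 + -3 = -8, A[0][1] + B[1][2] = 5 + 1 = 6, A[0][2] + B[2][2] = 8 + 6 = 14) = -8 (attained at k = 0)
  C[1][0] = min over k of (A[1][0] + B[0][0] = 7 + 5 = 12, A[1][1] + B[1][0] = 5 + 3 = 8, A[1][2] + B[2][0] = 2 + 3 = 5) = 5 (attained at k = 2)
  C[1][1] = min over k of (A[1][0] + B[0][1] = 7 + 10 = 17, A[1][1] + B[1][1] = 5 + -5 = 0, A[1][2] + B[2][1] = 2 + -4 = -2) = -2 (attained at k = 2)
  C[1][2] = min over k of (A[1][0] + B[0][2] = 7 + -3 = 4, A[1][1] + B[1][2] = 5 + 1 = 6, A[1][2] + B[2][2] = 2 + 6 = 8) = 4 (attained at k = 0)
  C[2][0] = min over k of (A[2][0] + B[0][0] = 8 + 5 = 13, A[2][1] + B[1][0] = 5 + 3 = 8, A[2][2] + B[2][0] = -3 + 3 = 0) = 0 (attained at k = 2)
  C[2][1] = min over k of (A[2][0] + B[0][1] = 8 + 10 = 18, A[2][1] + B[1][1] = 5 + -5 = 0, A[2][2] + B[2][1] = -3 + -4 = -7) = -7 (attained at k = 2)
  C[2][2] = min over k of (A[2][0] + B[0][2] = 8 + -3 = 5, A[2][1] + B[1][2] = 5 + 1 = 6, A[2][2] + B[2][2] = -3 + 6 = 3) = 3 (attained at k = 2)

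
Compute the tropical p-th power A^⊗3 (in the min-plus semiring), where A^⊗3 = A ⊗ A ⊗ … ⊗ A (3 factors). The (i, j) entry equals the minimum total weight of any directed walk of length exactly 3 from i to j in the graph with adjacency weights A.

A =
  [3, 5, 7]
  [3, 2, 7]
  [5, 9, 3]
A^⊗3 =
  [9, 9, 13]
  [7, 6, 11]
  [11, 12, 9]

Each entry (A^⊗3)_ij equals the minimum over all length-3 walks i = v_0 → v_1 → … → v_3 = j of Σ_t A[v_t][v_{t+1}]. For example, for (i, j) = (0, 2) we minimise over 9 possible intermediate vertex sequences; the minimum is 13, attained along the walk 0 → 0 → 0 → 2.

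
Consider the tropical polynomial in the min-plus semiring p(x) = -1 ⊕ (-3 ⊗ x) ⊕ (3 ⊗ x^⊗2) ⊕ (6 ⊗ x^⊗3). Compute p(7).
p(7) = -1

A tropical monomial a ⊗ x^⊗i evaluates to a + i · x. Evaluating each term at x = 7:
  Term 0 contributes -1 + 0 · 7 = -1
  Term 1 contributes -3 + 1 · 7 = 4
  Term 2 contributes 3 + 2 · 7 = 17
  Term 3 contributes 6 + 3 · 7 = 27
p(7) = ⊕ of these = min[-1, 4, 17, 27] = -1.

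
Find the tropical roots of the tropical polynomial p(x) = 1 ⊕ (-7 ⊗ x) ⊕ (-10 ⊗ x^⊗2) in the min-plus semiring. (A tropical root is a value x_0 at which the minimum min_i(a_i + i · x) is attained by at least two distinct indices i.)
Roots: {3, 8}

Each tropical root is a break point of the lower envelope of the lines y = a_i + i · x (there are 3 lines, with slopes 0, 1, ..., 2). Only the lines that attain the minimum somewhere contribute to roots; other lines are dominated. Here the surviving (envelope) indices are i = 2, i = 1, i = 0.
Intersections between consecutive envelope lines give the roots: for adjacent envelope indices i < j the intersection is x = (a_i − a_j) / (j − i). Reading off the sorted break points: {3, 8}.
Verification: at each break x_0, at least two indices attain the minimum of min_i(a_i + i · x_0).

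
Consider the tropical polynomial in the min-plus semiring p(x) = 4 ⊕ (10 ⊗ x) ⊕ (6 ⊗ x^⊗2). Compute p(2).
p(2) = 4

A tropical monomial a ⊗ x^⊗i evaluates to a + i · x. Evaluating each term at x = 2:
  Term 0 contributes 4 + 0 · 2 = 4
  Term 1 contributes 10 + 1 · 2 = 12
  Term 2 contributes 6 + 2 · 2 = 10
p(2) = ⊕ of these = min[4, 12, 10] = 4.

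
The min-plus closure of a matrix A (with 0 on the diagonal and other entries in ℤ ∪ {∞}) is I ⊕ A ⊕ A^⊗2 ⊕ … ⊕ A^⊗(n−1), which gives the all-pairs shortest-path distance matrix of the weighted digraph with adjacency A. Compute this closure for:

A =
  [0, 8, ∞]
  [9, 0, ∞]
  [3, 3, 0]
Closure =
  [0, 8, ∞]
  [9, 0, ∞]
  [3, 3, 0]

This is the Floyd-Warshall all-pairs shortest-path computation. For each intermediate vertex k = 0, 1, …, 2, update dist[i][j] ← min(dist[i][j], dist[i][k] + dist[k][j]). The final matrix gives, for each (i, j), the minimum total weight of any directed path from i to j (possibly empty when i = j).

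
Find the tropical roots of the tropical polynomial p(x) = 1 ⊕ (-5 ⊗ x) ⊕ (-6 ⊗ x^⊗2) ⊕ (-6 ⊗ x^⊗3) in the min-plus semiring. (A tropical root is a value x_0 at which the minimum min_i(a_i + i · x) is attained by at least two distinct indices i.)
Roots: {0, 1, 6}

Each tropical root is a break point of the lower envelope of the lines y = a_i + i · x (there are 4 lines, with slopes 0, 1, ..., 3). Only the lines that attain the minimum somewhere contribute to roots; other lines are dominated. Here the surviving (envelope) indices are i = 3, i = 2, i = 1, i = 0.
Intersections between consecutive envelope lines give the roots: for adjacent envelope indices i < j the intersection is x = (a_i − a_j) / (j − i). Reading off the sorted break points: {0, 1, 6}.
Verification: at each break x_0, at least two indices attain the minimum of min_i(a_i + i · x_0).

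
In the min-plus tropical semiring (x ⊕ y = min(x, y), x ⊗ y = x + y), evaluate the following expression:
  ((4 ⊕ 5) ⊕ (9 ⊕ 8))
((4 ⊕ 5) ⊕ (9 ⊕ 8)) = 4

Expand innermost to outermost. Recall ⊕ takes the minimum of its arguments and ⊗ takes their sum. Working out the expression ((4 ⊕ 5) ⊕ (9 ⊕ 8)) gives 4.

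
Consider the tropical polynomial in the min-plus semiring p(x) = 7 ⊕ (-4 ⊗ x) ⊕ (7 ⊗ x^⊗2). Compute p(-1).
p(-1) = -5

A tropical monomial a ⊗ x^⊗i evaluates to a + i · x. Evaluating each term at x = -1:
  Term 0 contributes 7 + 0 · -1 = 7
  Term 1 contributes -4 + 1 · -1 = -5
  Term 2 contributes 7 + 2 · -1 = 5
p(-1) = ⊕ of these = min[7, -5, 5] = -5.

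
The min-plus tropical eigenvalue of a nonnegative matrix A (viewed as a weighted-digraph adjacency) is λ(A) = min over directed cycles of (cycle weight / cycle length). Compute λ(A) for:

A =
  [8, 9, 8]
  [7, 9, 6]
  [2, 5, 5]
λ(A) = 5

Enumerate directed cycles and compute their means (weight / length). Sample:
  cycle 0 → 0: weight = 8, length = 1, mean = 8/1 ≈ 8.000
  cycle 1 → 1: weight = 9, length = 1, mean = 9/1 ≈ 9.000
  cycle 2 → 2: weight = 5, length = 1, mean = 5/1 ≈ 5.000
  cycle 0 → 1 → 0: weight = 16, length = 2, mean = 16/2 ≈ 8.000
  cycle 0 → 2 → 0: weight = 10, length = 2, mean = 10/2 ≈ 5.000
  cycle 1 → 0 → 1: weight = 16, length = 2, mean = 16/2 ≈ 8.000
Minimum mean = 5.000, attained e.g. along the cycle 2 → 2 with weight 5 and length 1. So λ(A) = 5/1 = 5.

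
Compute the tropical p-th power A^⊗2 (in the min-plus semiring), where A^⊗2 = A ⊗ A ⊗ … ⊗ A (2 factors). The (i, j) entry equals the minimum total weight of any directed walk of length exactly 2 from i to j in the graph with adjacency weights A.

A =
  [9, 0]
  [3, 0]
A^⊗2 =
  [3, 0]
  [3, 0]

Each entry (A^⊗2)_ij equals the minimum over all length-2 walks i = v_0 → v_1 → … → v_2 = j of Σ_t A[v_t][v_{t+1}]. For example, for (i, j) = (0, 1) we minimise over 2 possible intermediate vertex sequences; the minimum is 0, attained along the walk 0 → 1 → 1.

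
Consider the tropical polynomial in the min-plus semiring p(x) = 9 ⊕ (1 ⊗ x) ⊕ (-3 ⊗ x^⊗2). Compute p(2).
p(2) = 1

A tropical monomial a ⊗ x^⊗i evaluates to a + i · x. Evaluating each term at x = 2:
  Term 0 contributes 9 + 0 · 2 = 9
  Term 1 contributes 1 + 1 · 2 = 3
  Term 2 contributes -3 + 2 · 2 = 1
p(2) = ⊕ of these = min[9, 3, 1] = 1.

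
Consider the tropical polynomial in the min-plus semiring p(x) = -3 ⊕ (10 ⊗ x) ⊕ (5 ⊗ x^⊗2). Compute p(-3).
p(-3) = -3

A tropical monomial a ⊗ x^⊗i evaluates to a + i · x. Evaluating each term at x = -3:
  Term 0 contributes -3 + 0 · -3 = -3
  Term 1 contributes 10 + 1 · -3 = 7
  Term 2 contributes 5 + 2 · -3 = -1
p(-3) = ⊕ of these = min[-3, 7, -1] = -3.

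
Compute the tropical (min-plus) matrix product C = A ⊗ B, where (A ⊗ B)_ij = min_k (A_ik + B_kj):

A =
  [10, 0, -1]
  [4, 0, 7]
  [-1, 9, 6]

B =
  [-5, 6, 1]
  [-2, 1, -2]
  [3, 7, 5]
A ⊗ B =
  [-2, 1, -2]
  [-2, 1, -2]
  [-6, 5, 0]

Apply the min-plus product entry-by-entry:
  C[0][0] = min over k of (A[0][0] + B[0][0] = 10 + -5 = 5, A[0][1] + B[1][0] = 0 + -2 = -2, A[0][2] + B[2][0] = -1 + 3 = 2) = -2 (attained at k = 1)
  C[0][1] = min over k of (A[0][0] + B[0][1] = 10 + 6 = 16, A[0][1] + B[1][1] = 0 + 1 = 1, A[0][2] + B[2][1] = -1 + 7 = 6) = 1 (attained at k = 1)
  C[0][2] = min over k of (A[0][0] + B[0][2] = 10 + 1 = 11, A[0][1] + B[1][2] = 0 + -2 = -2, A[0][2] + B[2][2] = -1 + 5 = 4) = -2 (attained at k = 1)
  C[1][0] = min over k of (A[1][0] + B[0][0] = 4 + -5 = -1, A[1][1] + B[1][0] = 0 + -2 = -2, A[1][2] + B[2][0] = 7 + 3 = 10) = -2 (attained at k = 1)
  C[1][1] = min over k of (A[1][0] + B[0][1] = 4 + 6 = 10, A[1][1] + B[1][1] = 0 + 1 = 1, A[1][2] + B[2][1] = 7 + 7 = 14) = 1 (attained at k = 1)
  C[1][2] = min over k of (A[1][0] + B[0][2] = 4 + 1 = 5, A[1][1] + B[1][2] = 0 + -2 = -2, A[1][2] + B[2][2] = 7 + 5 = 12) = -2 (attained at k = 1)
  C[2][0] = min over k of (A[2][0] + B[0][0] = -1 + -5 = -6, A[2][1] + B[1][0] = 9 + -2 = 7, A[2][2] + B[2][0] = 6 + 3 = 9) = -6 (attained at k = 0)
  C[2][1] = min over k of (A[2][0] + B[0][1] = -1 + 6 = 5, A[2][1] + B[1][1] = 9 + 1 = 10, A[2][2] + B[2][1] = 6 + 7 = 13) = 5 (attained at k = 0)
  C[2][2] = min over k of (A[2][0] + B[0][2] = -1 + 1 = 0, A[2][1] + B[1][2] = 9 + -2 = 7, A[2][2] + B[2][2] = 6 + 5 = 11) = 0 (attained at k = 0)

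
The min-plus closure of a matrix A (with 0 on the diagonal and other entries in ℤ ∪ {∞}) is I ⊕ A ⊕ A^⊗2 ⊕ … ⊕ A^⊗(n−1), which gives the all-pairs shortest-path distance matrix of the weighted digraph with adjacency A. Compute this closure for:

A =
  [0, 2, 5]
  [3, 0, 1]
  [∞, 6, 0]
Closure =
  [0, 2, 3]
  [3, 0, 1]
  [9, 6, 0]

This is the Floyd-Warshall all-pairs shortest-path computation. For each intermediate vertex k = 0, 1, …, 2, update dist[i][j] ← min(dist[i][j], dist[i][k] + dist[k][j]). The final matrix gives, for each (i, j), the minimum total weight of any directed path from i to j (possibly empty when i = j).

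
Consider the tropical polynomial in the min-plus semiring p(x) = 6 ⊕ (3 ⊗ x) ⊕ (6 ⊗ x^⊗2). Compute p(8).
p(8) = 6

A tropical monomial a ⊗ x^⊗i evaluates to a + i · x. Evaluating each term at x = 8:
  Term 0 contributes 6 + 0 · 8 = 6
  Term 1 contributes 3 + 1 · 8 = 11
  Term 2 contributes 6 + 2 · 8 = 22
p(8) = ⊕ of these = min[6, 11, 22] = 6.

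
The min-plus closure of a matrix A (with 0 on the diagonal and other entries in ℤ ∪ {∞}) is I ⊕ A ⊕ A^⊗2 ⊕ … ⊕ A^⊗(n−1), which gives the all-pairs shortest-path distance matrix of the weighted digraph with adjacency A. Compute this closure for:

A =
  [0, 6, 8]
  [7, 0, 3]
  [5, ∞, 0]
Closure =
  [0, 6, 8]
  [7, 0, 3]
  [5, 11, 0]

This is the Floyd-Warshall all-pairs shortest-path computation. For each intermediate vertex k = 0, 1, …, 2, update dist[i][j] ← min(dist[i][j], dist[i][k] + dist[k][j]). The final matrix gives, for each (i, j), the minimum total weight of any directed path from i to j (possibly empty when i = j).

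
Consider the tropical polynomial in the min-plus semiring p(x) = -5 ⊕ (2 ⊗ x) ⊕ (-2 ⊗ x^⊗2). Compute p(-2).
p(-2) = -6

A tropical monomial a ⊗ x^⊗i evaluates to a + i · x. Evaluating each term at x = -2:
  Term 0 contributes -5 + 0 · -2 = -5
  Term 1 contributes 2 + 1 · -2 = 0
  Term 2 contributes -2 + 2 · -2 = -6
p(-2) = ⊕ of these = min[-5, 0, -6] = -6.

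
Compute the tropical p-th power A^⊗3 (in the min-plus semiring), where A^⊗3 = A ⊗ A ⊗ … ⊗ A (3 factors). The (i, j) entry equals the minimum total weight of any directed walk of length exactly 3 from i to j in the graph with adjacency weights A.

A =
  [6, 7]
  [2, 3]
A^⊗3 =
  [12, 13]
  [8, 9]

Each entry (A^⊗3)_ij equals the minimum over all length-3 walks i = v_0 → v_1 → … → v_3 = j of Σ_t A[v_t][v_{t+1}]. For example, for (i, j) = (0, 1) we minimise over 4 possible intermediate vertex sequences; the minimum is 13, attained along the walk 0 → 1 → 1 → 1.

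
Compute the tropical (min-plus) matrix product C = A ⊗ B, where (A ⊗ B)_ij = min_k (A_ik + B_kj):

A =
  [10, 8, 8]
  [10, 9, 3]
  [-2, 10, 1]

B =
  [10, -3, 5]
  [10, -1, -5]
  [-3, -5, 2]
A ⊗ B =
  [5, 3, 3]
  [0, -2, 4]
  [-2, -5, 3]

Apply the min-plus product entry-by-entry:
  C[0][0] = min over k of (A[0][0] + B[0][0] = 10 + 10 = 20, A[0][1] + B[1][0] = 8 + 10 = 18, A[0][2] + B[2][0] = 8 + -3 = 5) = 5 (attained at k = 2)
  C[0][1] = min over k of (A[0][0] + B[0][1] = 10 + -3 = 7, A[0][1] + B[1][1] = 8 + -1 = 7, A[0][2] + B[2][1] = 8 + -5 = 3) = 3 (attained at k = 2)
  C[0][2] = min over k of (A[0][0] + B[0][2] = 10 + 5 = 15, A[0][1] + B[1][2] = 8 + -5 = 3, A[0][2] + B[2][2] = 8 + 2 = 10) = 3 (attained at k = 1)
  C[1][0] = min over k of (A[1][0] + B[0][0] = 10 + 10 = 20, A[1][1] + B[1][0] = 9 + 10 = 19, A[1][2] + B[2][0] = 3 + -3 = 0) = 0 (attained at k = 2)
  C[1][1] = min over k of (A[1][0] + B[0][1] = 10 + -3 = 7, A[1][1] + B[1][1] = 9 + -1 = 8, A[1][2] + B[2][1] = 3 + -5 = -2) = -2 (attained at k = 2)
  C[1][2] = min over k of (A[1][0] + B[0][2] = 10 + 5 = 15, A[1][1] + B[1][2] = 9 + -5 = 4, A[1][2] + B[2][2] = 3 + 2 = 5) = 4 (attained at k = 1)
  C[2][0] = min over k of (A[2][0] + B[0][0] = -2 + 10 = 8, A[2][1] + B[1][0] = 10 + 10 = 20, A[2][2] + B[2][0] = 1 + -3 = -2) = -2 (attained at k = 2)
  C[2][1] = min over k of (A[2][0] + B[0][1] = -2 + -3 = -5, A[2][1] + B[1][1] = 10 + -1 = 9, A[2][2] + B[2][1] = 1 + -5 = -4) = -5 (attained at k = 0)
  C[2][2] = min over k of (A[2][0] + B[0][2] = -2 + 5 = 3, A[2][1] + B[1][2] = 10 + -5 = 5, A[2][2] + B[2][2] = 1 + 2 = 3) = 3 (attained at k = 0)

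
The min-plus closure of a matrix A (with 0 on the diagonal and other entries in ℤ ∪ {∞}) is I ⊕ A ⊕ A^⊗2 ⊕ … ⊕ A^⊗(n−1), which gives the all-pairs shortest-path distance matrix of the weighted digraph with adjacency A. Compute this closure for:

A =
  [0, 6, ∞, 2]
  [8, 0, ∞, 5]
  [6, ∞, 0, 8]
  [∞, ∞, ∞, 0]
Closure =
  [0, 6, ∞, 2]
  [8, 0, ∞, 5]
  [6, 12, 0, 8]
  [∞, ∞, ∞, 0]

This is the Floyd-Warshall all-pairs shortest-path computation. For each intermediate vertex k = 0, 1, …, 3, update dist[i][j] ← min(dist[i][j], dist[i][k] + dist[k][j]). The final matrix gives, for each (i, j), the minimum total weight of any directed path from i to j (possibly empty when i = j).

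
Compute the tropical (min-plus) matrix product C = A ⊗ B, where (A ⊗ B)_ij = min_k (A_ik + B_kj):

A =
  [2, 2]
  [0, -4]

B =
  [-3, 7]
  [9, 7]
A ⊗ B =
  [-1, 9]
  [-3, 3]

Apply the min-plus product entry-by-entry:
  C[0][0] = min over k of (A[0][0] + B[0][0] = 2 + -3 = -1, A[0][1] + B[1][0] = 2 + 9 = 11) = -1 (attained at k = 0)
  C[0][1] = min over k of (A[0][0] + B[0][1] = 2 + 7 = 9, A[0][1] + B[1][1] = 2 + 7 = 9) = 9 (attained at k = 0)
  C[1][0] = min over k of (A[1][0] + B[0][0] = 0 + -3 = -3, A[1][1] + B[1][0] = -4 + 9 = 5) = -3 (attained at k = 0)
  C[1][1] = min over k of (A[1][0] + B[0][1] = 0 + 7 = 7, A[1][1] + B[1][1] = -4 + 7 = 3) = 3 (attained at k = 1)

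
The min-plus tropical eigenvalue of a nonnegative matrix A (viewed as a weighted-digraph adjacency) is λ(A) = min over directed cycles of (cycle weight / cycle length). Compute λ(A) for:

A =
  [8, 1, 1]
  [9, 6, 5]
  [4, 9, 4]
λ(A) = 5/2

Enumerate directed cycles and compute their means (weight / length). Sample:
  cycle 0 → 0: weight = 8, length = 1, mean = 8/1 ≈ 8.000
  cycle 1 → 1: weight = 6, length = 1, mean = 6/1 ≈ 6.000
  cycle 2 → 2: weight = 4, length = 1, mean = 4/1 ≈ 4.000
  cycle 0 → 1 → 0: weight = 10, length = 2, mean = 10/2 ≈ 5.000
  cycle 0 → 2 → 0: weight = 5, length = 2, mean = 5/2 ≈ 2.500
  cycle 1 → 0 → 1: weight = 10, length = 2, mean = 10/2 ≈ 5.000
Minimum mean = 2.500, attained e.g. along the cycle 0 → 2 → 0 with weight 5 and length 2. So λ(A) = 5/2 = 5/2.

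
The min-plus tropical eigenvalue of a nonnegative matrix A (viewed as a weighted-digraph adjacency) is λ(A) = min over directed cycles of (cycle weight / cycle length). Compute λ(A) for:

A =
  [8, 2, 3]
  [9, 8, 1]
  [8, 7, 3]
λ(A) = 3

Enumerate directed cycles and compute their means (weight / length). Sample:
  cycle 0 → 0: weight = 8, length = 1, mean = 8/1 ≈ 8.000
  cycle 1 → 1: weight = 8, length = 1, mean = 8/1 ≈ 8.000
  cycle 2 → 2: weight = 3, length = 1, mean = 3/1 ≈ 3.000
  cycle 0 → 1 → 0: weight = 11, length = 2, mean = 11/2 ≈ 5.500
  cycle 0 → 2 → 0: weight = 11, length = 2, mean = 11/2 ≈ 5.500
  cycle 1 → 0 → 1: weight = 11, length = 2, mean = 11/2 ≈ 5.500
Minimum mean = 3.000, attained e.g. along the cycle 2 → 2 with weight 3 and length 1. So λ(A) = 3/1 = 3.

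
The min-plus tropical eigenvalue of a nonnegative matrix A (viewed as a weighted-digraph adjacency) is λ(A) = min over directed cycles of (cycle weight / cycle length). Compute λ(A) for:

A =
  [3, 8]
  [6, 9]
λ(A) = 3

Enumerate directed cycles and compute their means (weight / length). Sample:
  cycle 0 → 0: weight = 3, length = 1, mean = 3/1 ≈ 3.000
  cycle 1 → 1: weight = 9, length = 1, mean = 9/1 ≈ 9.000
  cycle 0 → 1 → 0: weight = 14, length = 2, mean = 14/2 ≈ 7.000
  cycle 1 → 0 → 1: weight = 14, length = 2, mean = 14/2 ≈ 7.000
Minimum mean = 3.000, attained e.g. along the cycle 0 → 0 with weight 3 and length 1. So λ(A) = 3/1 = 3.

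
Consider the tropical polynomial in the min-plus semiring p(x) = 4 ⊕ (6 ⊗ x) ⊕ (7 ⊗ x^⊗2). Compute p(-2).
p(-2) = 3

A tropical monomial a ⊗ x^⊗i evaluates to a + i · x. Evaluating each term at x = -2:
  Term 0 contributes 4 + 0 · -2 = 4
  Term 1 contributes 6 + 1 · -2 = 4
  Term 2 contributes 7 + 2 · -2 = 3
p(-2) = ⊕ of these = min[4, 4, 3] = 3.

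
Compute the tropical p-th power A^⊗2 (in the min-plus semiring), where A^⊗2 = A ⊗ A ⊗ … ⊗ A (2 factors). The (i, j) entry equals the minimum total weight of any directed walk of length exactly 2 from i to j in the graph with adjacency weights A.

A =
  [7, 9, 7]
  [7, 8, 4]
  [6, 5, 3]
A^⊗2 =
  [13, 12, 10]
  [10, 9, 7]
  [9, 8, 6]

Each entry (A^⊗2)_ij equals the minimum over all length-2 walks i = v_0 → v_1 → … → v_2 = j of Σ_t A[v_t][v_{t+1}]. For example, for (i, j) = (0, 2) we minimise over 3 possible intermediate vertex sequences; the minimum is 10, attained along the walk 0 → 2 → 2.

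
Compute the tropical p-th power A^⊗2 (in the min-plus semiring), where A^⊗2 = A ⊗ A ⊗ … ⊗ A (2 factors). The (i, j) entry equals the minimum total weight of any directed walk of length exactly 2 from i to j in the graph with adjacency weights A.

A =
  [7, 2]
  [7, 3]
A^⊗2 =
  [9, 5]
  [10, 6]

Each entry (A^⊗2)_ij equals the minimum over all length-2 walks i = v_0 → v_1 → … → v_2 = j of Σ_t A[v_t][v_{t+1}]. For example, for (i, j) = (0, 1) we minimise over 2 possible intermediate vertex sequences; the minimum is 5, attained along the walk 0 → 1 → 1.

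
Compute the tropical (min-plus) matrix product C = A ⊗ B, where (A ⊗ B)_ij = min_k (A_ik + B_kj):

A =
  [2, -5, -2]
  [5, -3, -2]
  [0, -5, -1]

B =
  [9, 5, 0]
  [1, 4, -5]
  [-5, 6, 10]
A ⊗ B =
  [-7, -1, -10]
  [-7, 1, -8]
  [-6, -1, -10]

Apply the min-plus product entry-by-entry:
  C[0][0] = min over k of (A[0][0] + B[0][0] = 2 + 9 = 11, A[0][1] + B[1][0] = -5 + 1 = -4, A[0][2] + B[2][0] = -2 + -5 = -7) = -7 (attained at k = 2)
  C[0][1] = min over k of (A[0][0] + B[0][1] = 2 + 5 = 7, A[0][1] + B[1][1] = -5 + 4 = -1, A[0][2] + B[2][1] = -2 + 6 = 4) = -1 (attained at k = 1)
  C[0][2] = min over k of (A[0][0] + B[0][2] = 2 + 0 = 2, A[0][1] + B[1][2] = -5 + -5 = -10, A[0][2] + B[2][2] = -2 + 10 = 8) = -10 (attained at k = 1)
  C[1][0] = min over k of (A[1][0] + B[0][0] = 5 + 9 = 14, A[1][1] + B[1][0] = -3 + 1 = -2, A[1][2] + B[2][0] = -2 + -5 = -7) = -7 (attained at k = 2)
  C[1][1] = min over k of (A[1][0] + B[0][1] = 5 + 5 = 10, A[1][1] + B[1][1] = -3 + 4 = 1, A[1][2] + B[2][1] = -2 + 6 = 4) = 1 (attained at k = 1)
  C[1][2] = min over k of (A[1][0] + B[0][2] = 5 + 0 = 5, A[1][1] + B[1][2] = -3 + -5 = -8, A[1][2] + B[2][2] = -2 + 10 = 8) = -8 (attained at k = 1)
  C[2][0] = min over k of (A[2][0] + B[0][0] = 0 + 9 = 9, A[2][1] + B[1][0] = -5 + 1 = -4, A[2][2] + B[2][0] = -1 + -5 = -6) = -6 (attained at k = 2)
  C[2][1] = min over k of (A[2][0] + B[0][1] = 0 + 5 = 5, A[2][1] + B[1][1] = -5 + 4 = -1, A[2][2] + B[2][1] = -1 + 6 = 5) = -1 (attained at k = 1)
  C[2][2] = min over k of (A[2][0] + B[0][2] = 0 + 0 = 0, A[2][1] + B[1][2] = -5 + -5 = -10, A[2][2] + B[2][2] = -1 + 10 = 9) = -10 (attained at k = 1)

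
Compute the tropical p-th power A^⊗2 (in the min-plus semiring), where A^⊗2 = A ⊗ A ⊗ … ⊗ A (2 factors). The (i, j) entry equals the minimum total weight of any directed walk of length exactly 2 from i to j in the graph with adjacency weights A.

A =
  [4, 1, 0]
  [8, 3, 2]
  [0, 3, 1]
A^⊗2 =
  [0, 3, 1]
  [2, 5, 3]
  [1, 1, 0]

Each entry (A^⊗2)_ij equals the minimum over all length-2 walks i = v_0 → v_1 → … → v_2 = j of Σ_t A[v_t][v_{t+1}]. For example, for (i, j) = (0, 2) we minimise over 3 possible intermediate vertex sequences; the minimum is 1, attained along the walk 0 → 2 → 2.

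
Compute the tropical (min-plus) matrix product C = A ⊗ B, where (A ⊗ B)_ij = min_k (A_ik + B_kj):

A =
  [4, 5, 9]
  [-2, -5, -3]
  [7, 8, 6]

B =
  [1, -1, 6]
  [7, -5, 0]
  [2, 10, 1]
A ⊗ B =
  [5, 0, 5]
  [-1, -10, -5]
  [8, 3, 7]

Apply the min-plus product entry-by-entry:
  C[0][0] = min over k of (A[0][0] + B[0][0] = 4 + 1 = 5, A[0][1] + B[1][0] = 5 + 7 = 12, A[0][2] + B[2][0] = 9 + 2 = 11) = 5 (attained at k = 0)
  C[0][1] = min over k of (A[0][0] + B[0][1] = 4 + -1 = 3, A[0][1] + B[1][1] = 5 + -5 = 0, A[0][2] + B[2][1] = 9 + 10 = 19) = 0 (attained at k = 1)
  C[0][2] = min over k of (A[0][0] + B[0][2] = 4 + 6 = 10, A[0][1] + B[1][2] = 5 + 0 = 5, A[0][2] + B[2][2] = 9 + 1 = 10) = 5 (attained at k = 1)
  C[1][0] = min over k of (A[1][0] + B[0][0] = -2 + 1 = -1, A[1][1] + B[1][0] = -5 + 7 = 2, A[1][2] + B[2][0] = -3 + 2 = -1) = -1 (attained at k = 0)
  C[1][1] = min over k of (A[1][0] + B[0][1] = -2 + -1 = -3, A[1][1] + B[1][1] = -5 + -5 = -10, A[1][2] + B[2][1] = -3 + 10 = 7) = -10 (attained at k = 1)
  C[1][2] = min over k of (A[1][0] + B[0][2] = -2 + 6 = 4, A[1][1] + B[1][2] = -5 + 0 = -5, A[1][2] + B[2][2] = -3 + 1 = -2) = -5 (attained at k = 1)
  C[2][0] = min over k of (A[2][0] + B[0][0] = 7 + 1 = 8, A[2][1] + B[1][0] = 8 + 7 = 15, A[2][2] + B[2][0] = 6 + 2 = 8) = 8 (attained at k = 0)
  C[2][1] = min over k of (A[2][0] + B[0][1] = 7 + -1 = 6, A[2][1] + B[1][1] = 8 + -5 = 3, A[2][2] + B[2][1] = 6 + 10 = 16) = 3 (attained at k = 1)
  C[2][2] = min over k of (A[2][0] + B[0][2] = 7 + 6 = 13, A[2][1] + B[1][2] = 8 + 0 = 8, A[2][2] + B[2][2] = 6 + 1 = 7) = 7 (attained at k = 2)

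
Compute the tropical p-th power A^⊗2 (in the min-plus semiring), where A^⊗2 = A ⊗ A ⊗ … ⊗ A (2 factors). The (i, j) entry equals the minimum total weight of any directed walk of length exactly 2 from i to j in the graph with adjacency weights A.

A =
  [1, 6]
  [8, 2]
A^⊗2 =
  [2, 7]
  [9, 4]

Each entry (A^⊗2)_ij equals the minimum over all length-2 walks i = v_0 → v_1 → … → v_2 = j of Σ_t A[v_t][v_{t+1}]. For example, for (i, j) = (0, 1) we minimise over 2 possible intermediate vertex sequences; the minimum is 7, attained along the walk 0 → 0 → 1.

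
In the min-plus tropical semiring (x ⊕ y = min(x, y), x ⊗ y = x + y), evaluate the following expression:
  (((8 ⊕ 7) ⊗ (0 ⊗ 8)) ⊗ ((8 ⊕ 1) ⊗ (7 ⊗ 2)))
(((8 ⊕ 7) ⊗ (0 ⊗ 8)) ⊗ ((8 ⊕ 1) ⊗ (7 ⊗ 2))) = 25

Expand innermost to outermost. Recall ⊕ takes the minimum of its arguments and ⊗ takes their sum. Working out the expression (((8 ⊕ 7) ⊗ (0 ⊗ 8)) ⊗ ((8 ⊕ 1) ⊗ (7 ⊗ 2))) gives 25.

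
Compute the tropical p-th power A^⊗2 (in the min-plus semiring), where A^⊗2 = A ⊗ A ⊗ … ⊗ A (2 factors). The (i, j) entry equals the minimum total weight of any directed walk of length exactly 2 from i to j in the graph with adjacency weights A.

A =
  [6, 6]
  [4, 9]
A^⊗2 =
  [10, 12]
  [10, 10]

Each entry (A^⊗2)_ij equals the minimum over all length-2 walks i = v_0 → v_1 → … → v_2 = j of Σ_t A[v_t][v_{t+1}]. For example, for (i, j) = (0, 1) we minimise over 2 possible intermediate vertex sequences; the minimum is 12, attained along the walk 0 → 0 → 1.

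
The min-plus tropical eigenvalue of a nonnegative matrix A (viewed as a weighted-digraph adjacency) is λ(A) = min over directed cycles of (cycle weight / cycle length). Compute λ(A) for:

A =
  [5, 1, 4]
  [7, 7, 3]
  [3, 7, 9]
λ(A) = 7/3

Enumerate directed cycles and compute their means (weight / length). Sample:
  cycle 0 → 0: weight = 5, length = 1, mean = 5/1 ≈ 5.000
  cycle 1 → 1: weight = 7, length = 1, mean = 7/1 ≈ 7.000
  cycle 2 → 2: weight = 9, length = 1, mean = 9/1 ≈ 9.000
  cycle 0 → 1 → 0: weight = 8, length = 2, mean = 8/2 ≈ 4.000
  cycle 0 → 2 → 0: weight = 7, length = 2, mean = 7/2 ≈ 3.500
  cycle 1 → 0 → 1: weight = 8, length = 2, mean = 8/2 ≈ 4.000
Minimum mean = 2.333, attained e.g. along the cycle 0 → 1 → 2 → 0 with weight 7 and length 3. So λ(A) = 7/3 = 7/3.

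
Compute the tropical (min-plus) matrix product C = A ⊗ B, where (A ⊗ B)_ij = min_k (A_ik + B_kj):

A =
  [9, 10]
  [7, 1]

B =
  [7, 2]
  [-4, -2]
A ⊗ B =
  [6, 8]
  [-3, -1]

Apply the min-plus product entry-by-entry:
  C[0][0] = min over k of (A[0][0] + B[0][0] = 9 + 7 = 16, A[0][1] + B[1][0] = 10 + -4 = 6) = 6 (attained at k = 1)
  C[0][1] = min over k of (A[0][0] + B[0][1] = 9 + 2 = 11, A[0][1] + B[1][1] = 10 + -2 = 8) = 8 (attained at k = 1)
  C[1][0] = min over k of (A[1][0] + B[0][0] = 7 + 7 = 14, A[1][1] + B[1][0] = 1 + -4 = -3) = -3 (attained at k = 1)
  C[1][1] = min over k of (A[1][0] + B[0][1] = 7 + 2 = 9, A[1][1] + B[1][1] = 1 + -2 = -1) = -1 (attained at k = 1)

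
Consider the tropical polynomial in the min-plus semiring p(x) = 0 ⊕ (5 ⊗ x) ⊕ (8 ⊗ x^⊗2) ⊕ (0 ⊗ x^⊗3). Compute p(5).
p(5) = 0

A tropical monomial a ⊗ x^⊗i evaluates to a + i · x. Evaluating each term at x = 5:
  Term 0 contributes 0 + 0 · 5 = 0
  Term 1 contributes 5 + 1 · 5 = 10
  Term 2 contributes 8 + 2 · 5 = 18
  Term 3 contributes 0 + 3 · 5 = 15
p(5) = ⊕ of these = min[0, 10, 18, 15] = 0.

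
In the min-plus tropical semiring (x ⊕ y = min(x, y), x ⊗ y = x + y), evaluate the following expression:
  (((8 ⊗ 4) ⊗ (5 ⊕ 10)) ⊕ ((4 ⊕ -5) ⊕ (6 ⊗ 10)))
(((8 ⊗ 4) ⊗ (5 ⊕ 10)) ⊕ ((4 ⊕ -5) ⊕ (6 ⊗ 10))) = -5

Expand innermost to outermost. Recall ⊕ takes the minimum of its arguments and ⊗ takes their sum. Working out the expression (((8 ⊗ 4) ⊗ (5 ⊕ 10)) ⊕ ((4 ⊕ -5) ⊕ (6 ⊗ 10))) gives -5.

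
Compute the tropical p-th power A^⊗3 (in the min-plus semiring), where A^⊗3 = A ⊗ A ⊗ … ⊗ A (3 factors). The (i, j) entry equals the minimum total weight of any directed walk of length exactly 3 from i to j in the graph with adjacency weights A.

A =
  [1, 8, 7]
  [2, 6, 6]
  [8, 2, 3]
A^⊗3 =
  [3, 10, 9]
  [4, 11, 10]
  [5, 8, 9]

Each entry (A^⊗3)_ij equals the minimum over all length-3 walks i = v_0 → v_1 → … → v_3 = j of Σ_t A[v_t][v_{t+1}]. For example, for (i, j) = (0, 2) we minimise over 9 possible intermediate vertex sequences; the minimum is 9, attained along the walk 0 → 0 → 0 → 2.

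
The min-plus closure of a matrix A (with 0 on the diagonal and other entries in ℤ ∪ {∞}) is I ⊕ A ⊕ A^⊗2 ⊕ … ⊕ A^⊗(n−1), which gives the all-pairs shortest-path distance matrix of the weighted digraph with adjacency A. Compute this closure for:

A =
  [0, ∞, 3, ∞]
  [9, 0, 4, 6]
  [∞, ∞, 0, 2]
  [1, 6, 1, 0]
Closure =
  [0, 11, 3, 5]
  [7, 0, 4, 6]
  [3, 8, 0, 2]
  [1, 6, 1, 0]

This is the Floyd-Warshall all-pairs shortest-path computation. For each intermediate vertex k = 0, 1, …, 3, update dist[i][j] ← min(dist[i][j], dist[i][k] + dist[k][j]). The final matrix gives, for each (i, j), the minimum total weight of any directed path from i to j (possibly empty when i = j).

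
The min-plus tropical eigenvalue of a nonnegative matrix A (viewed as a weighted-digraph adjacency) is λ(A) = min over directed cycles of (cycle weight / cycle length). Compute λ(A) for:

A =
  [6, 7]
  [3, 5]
λ(A) = 5

Enumerate directed cycles and compute their means (weight / length). Sample:
  cycle 0 → 0: weight = 6, length = 1, mean = 6/1 ≈ 6.000
  cycle 1 → 1: weight = 5, length = 1, mean = 5/1 ≈ 5.000
  cycle 0 → 1 → 0: weight = 10, length = 2, mean = 10/2 ≈ 5.000
  cycle 1 → 0 → 1: weight = 10, length = 2, mean = 10/2 ≈ 5.000
Minimum mean = 5.000, attained e.g. along the cycle 1 → 1 with weight 5 and length 1. So λ(A) = 5/1 = 5.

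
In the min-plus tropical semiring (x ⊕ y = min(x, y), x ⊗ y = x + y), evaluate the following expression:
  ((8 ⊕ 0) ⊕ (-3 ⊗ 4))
((8 ⊕ 0) ⊕ (-3 ⊗ 4)) = 0

Expand innermost to outermost. Recall ⊕ takes the minimum of its arguments and ⊗ takes their sum. Working out the expression ((8 ⊕ 0) ⊕ (-3 ⊗ 4)) gives 0.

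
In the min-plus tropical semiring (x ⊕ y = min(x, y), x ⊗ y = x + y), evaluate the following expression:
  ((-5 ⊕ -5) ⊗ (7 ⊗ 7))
((-5 ⊕ -5) ⊗ (7 ⊗ 7)) = 9

Expand innermost to outermost. Recall ⊕ takes the minimum of its arguments and ⊗ takes their sum. Working out the expression ((-5 ⊕ -5) ⊗ (7 ⊗ 7)) gives 9.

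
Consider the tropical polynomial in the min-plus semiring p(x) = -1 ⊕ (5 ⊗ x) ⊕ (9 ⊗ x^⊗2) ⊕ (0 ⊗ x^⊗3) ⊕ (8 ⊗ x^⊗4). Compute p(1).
p(1) = -1

A tropical monomial a ⊗ x^⊗i evaluates to a + i · x. Evaluating each term at x = 1:
  Term 0 contributes -1 + 0 · 1 = -1
  Term 1 contributes 5 + 1 · 1 = 6
  Term 2 contributes 9 + 2 · 1 = 11
  Term 3 contributes 0 + 3 · 1 = 3
  Term 4 contributes 8 + 4 · 1 = 12
p(1) = ⊕ of these = min[-1, 6, 11, 3, 12] = -1.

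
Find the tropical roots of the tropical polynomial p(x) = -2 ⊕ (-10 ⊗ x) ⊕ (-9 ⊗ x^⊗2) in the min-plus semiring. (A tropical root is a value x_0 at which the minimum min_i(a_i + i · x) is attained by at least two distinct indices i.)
Roots: {-1, 8}

Each tropical root is a break point of the lower envelope of the lines y = a_i + i · x (there are 3 lines, with slopes 0, 1, ..., 2). Only the lines that attain the minimum somewhere contribute to roots; other lines are dominated. Here the surviving (envelope) indices are i = 2, i = 1, i = 0.
Intersections between consecutive envelope lines give the roots: for adjacent envelope indices i < j the intersection is x = (a_i − a_j) / (j − i). Reading off the sorted break points: {-1, 8}.
Verification: at each break x_0, at least two indices attain the minimum of min_i(a_i + i · x_0).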